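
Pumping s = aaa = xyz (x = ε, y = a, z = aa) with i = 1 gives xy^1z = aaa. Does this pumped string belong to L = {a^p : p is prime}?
Yes

xy¹z = ε · a · aa = aaa.
aaa has length 3, which is prime, so it is in L.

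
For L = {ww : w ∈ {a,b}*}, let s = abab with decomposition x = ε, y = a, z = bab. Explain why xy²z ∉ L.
xy²z = aabab ∉ L

Pumping with i = 2 replaces y = a by y² = aa:
- Original: s = xyz = abab; abab splits into halves ab · ab, which are equal, so it is in L (w = ab)
- Pumped: xy²z = ε · aa · bab = aabab
- aabab has odd length 5, so it cannot be written as ww and is not in L

The pumping lemma would require xy²z ∈ L, so this decomposition yields a contradiction.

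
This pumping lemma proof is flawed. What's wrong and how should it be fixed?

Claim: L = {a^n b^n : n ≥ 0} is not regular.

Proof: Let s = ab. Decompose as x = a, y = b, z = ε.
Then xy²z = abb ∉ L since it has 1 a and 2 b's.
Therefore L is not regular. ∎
Error: The string s = ab might be shorter than the pumping length p.

Correction: Choose s = a^p b^p to ensure |s| ≥ p. Also, the decomposition is wrong: with |xy| ≤ p, y cannot include b's when s starts with p a's.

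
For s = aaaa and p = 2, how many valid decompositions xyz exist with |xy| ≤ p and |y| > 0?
3

For s = 'aaaa' with pumping length p = 2:

Constraints: |xy| ≤ 2, |y| > 0

Valid decompositions (|xy| ≤ p, |y| ≥ 1):
  • x='', y='a', z='aaa'
  • x='a', y='a', z='aa'
  • x='', y='aa', z='aa'

Total count: 3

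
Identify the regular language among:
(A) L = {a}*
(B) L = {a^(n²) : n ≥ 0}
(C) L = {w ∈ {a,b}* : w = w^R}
(A) {a}*

(A) L = {a}* is regular.

This can be recognized by a finite automaton (DFA/NFA).
Regular expressions like {a}* define regular languages.

The other choices are not regular:
- {a^(n²) : n ≥ 0}: After pumping, length is no longer a perfect square
- {w ∈ {a,b}* : w = w^R}: After pumping, the string is no longer symmetric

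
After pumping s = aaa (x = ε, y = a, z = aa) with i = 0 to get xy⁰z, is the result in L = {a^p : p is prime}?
Yes

xy⁰z = ε · ε · aa = aa.
aa has length 2, which is prime, so it is in L.
(A single pumped string landing in L is not a contradiction by itself; a non-regularity proof needs some i for which xy^i z ∉ L, for every admissible decomposition.)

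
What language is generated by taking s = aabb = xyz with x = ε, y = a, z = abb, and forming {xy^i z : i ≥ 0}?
{xy^i z : i ≥ 0} = {a^(i+1) b^2 : i ≥ 0} = {abb, aabb, aaabb, ...}

With x = ε, y = a, z = abb: Starting with aabb and pumping the first 'a' (z = abb keeps the second 'a'), we get strings with i+1 a's followed by 2 b's for i = 0, 1, 2, ...; note bb is not produced because z always contributes one a.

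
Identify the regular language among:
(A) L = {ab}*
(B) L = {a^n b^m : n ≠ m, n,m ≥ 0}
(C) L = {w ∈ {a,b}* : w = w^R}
(A) {ab}*

(A) L = {ab}* is regular.

This can be recognized by a finite automaton (DFA/NFA).
Regular expressions like {ab}* define regular languages.

The other choices are not regular:
- {a^n b^m : n ≠ m, n,m ≥ 0}: After pumping a's, we can make n = m
- {w ∈ {a,b}* : w = w^R}: After pumping, the string is no longer symmetric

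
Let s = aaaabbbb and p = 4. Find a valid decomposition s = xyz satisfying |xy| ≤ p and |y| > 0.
x = 'a', y = 'aa', z = 'abbbb'

For s = aaaabbbb and p = 4, one valid decomposition is:
- x = 'a' (length 1)
- y = 'aa' (length 2)
- z = 'abbbb' (length 5)

Verification:
- xyz = 'a' + 'aa' + 'abbbb' = aaaabbbb ✓
- |xy| = 3 ≤ 4 ✓
- |y| = 2 > 0 ✓

All pumping lemma constraints are satisfied.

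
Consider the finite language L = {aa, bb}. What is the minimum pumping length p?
p = 3

For a finite language L, the pumping lemma holds vacuously if p > max|s| for s ∈ L.

The longest string in L = {aa, bb} has length 2.
If p = 3, then no string s ∈ L has |s| ≥ p, so the condition is vacuously true.

The minimum pumping length is p = 3.

Why no smaller p works: for any p ≤ 2, the longest string s ∈ L has |s| = 2 ≥ p, so it would
have to be pumpable; but pumping up (i = 2, 3, ...) produces ever longer strings, which cannot all lie in the
finite language L. So the pumping property fails for every p ≤ 2.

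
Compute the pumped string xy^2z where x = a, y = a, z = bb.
aaabb

Given x = 'a', y = 'a', z = 'bb' and i = 2:

xy^2z = x + y·y·...·y (2 times) + z
       = 'a' + 'a'^2 + 'bb'
       = 'a' + 'aa' + 'bb'
       = 'aaabb'

The pumped string is 'aaabb' with length 5.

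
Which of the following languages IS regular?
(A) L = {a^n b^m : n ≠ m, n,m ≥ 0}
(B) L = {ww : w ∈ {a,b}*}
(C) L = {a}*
(C) {a}*

(C) L = {a}* is regular.

This can be recognized by a finite automaton (DFA/NFA).
Regular expressions like {a}* define regular languages.

The other choices are not regular:
- {ww : w ∈ {a,b}*}: After pumping, the two halves no longer match
- {a^n b^m : n ≠ m, n,m ≥ 0}: After pumping a's, we can make n = m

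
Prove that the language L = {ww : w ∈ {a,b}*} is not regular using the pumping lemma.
Assume for contradiction that L is regular, and let p ≥ 1 be the pumping length given by the pumping lemma.
Choose s = a^p b a^p b. Then s ∈ L (take w = a^p b) and |s| = 2p + 2 ≥ p.
By the pumping lemma, s = xyz for some x, y, z with |xy| ≤ p, |y| ≥ 1, and xy^i z ∈ L for every i ≥ 0.
Since |xy| ≤ p and the first p symbols of s are all a's, y = a^k for some k with 1 ≤ k ≤ p.

Take i = 2: t = xy²z = a^(p + k) b a^p b.
Suppose t = uu for some string u. The string t contains exactly two b's and ends in b, so u contains exactly one b and ends in b; hence u = a^j b for some j, and uu = a^j b a^j b. Comparing with t = a^(p + k) b a^p b forces j = p + k (first block) and j = p (second block), which is impossible since k ≥ 1. So t ∉ L.

This contradicts the pumping lemma, which requires xy^i z ∈ L for all i ≥ 0.
Hence L = {ww : w ∈ {a,b}*} is not regular. ∎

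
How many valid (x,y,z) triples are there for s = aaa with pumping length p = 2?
3

For s = 'aaa' with pumping length p = 2:

Constraints: |xy| ≤ 2, |y| > 0

Valid decompositions (|xy| ≤ p, |y| ≥ 1):
  • x='', y='a', z='aa'
  • x='a', y='a', z='a'
  • x='', y='aa', z='a'

Total count: 3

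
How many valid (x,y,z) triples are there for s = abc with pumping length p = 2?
3

For s = 'abc' with pumping length p = 2:

Constraints: |xy| ≤ 2, |y| > 0

Valid decompositions (|xy| ≤ p, |y| ≥ 1):
  • x='', y='a', z='bc'
  • x='a', y='b', z='c'
  • x='', y='ab', z='c'

Total count: 3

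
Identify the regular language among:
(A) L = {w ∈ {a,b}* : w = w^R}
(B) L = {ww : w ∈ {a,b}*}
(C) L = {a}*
(C) {a}*

(C) L = {a}* is regular.

This can be recognized by a finite automaton (DFA/NFA).
Regular expressions like {a}* define regular languages.

The other choices are not regular:
- {w ∈ {a,b}* : w = w^R}: After pumping, the string is no longer symmetric
- {ww : w ∈ {a,b}*}: After pumping, the two halves no longer match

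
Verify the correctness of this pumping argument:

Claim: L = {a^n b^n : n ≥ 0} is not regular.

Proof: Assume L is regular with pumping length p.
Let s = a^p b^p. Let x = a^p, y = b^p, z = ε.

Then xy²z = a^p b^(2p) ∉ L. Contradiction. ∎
The proof is INCORRECT.

Error: The decomposition violates |xy| ≤ p.
With x = a^p and y = b^p, we have |xy| = 2p > p.
The pumping lemma requires |xy| ≤ p, so y must be within the first p characters.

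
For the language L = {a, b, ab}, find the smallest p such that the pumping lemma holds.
p = 3

For a finite language L, the pumping lemma holds vacuously if p > max|s| for s ∈ L.

The longest string in L = {a, b, ab} has length 2.
If p = 3, then no string s ∈ L has |s| ≥ p, so the condition is vacuously true.

The minimum pumping length is p = 3.

Why no smaller p works: for any p ≤ 2, the longest string s ∈ L has |s| = 2 ≥ p, so it would
have to be pumpable; but pumping up (i = 2, 3, ...) produces ever longer strings, which cannot all lie in the
finite language L. So the pumping property fails for every p ≤ 2.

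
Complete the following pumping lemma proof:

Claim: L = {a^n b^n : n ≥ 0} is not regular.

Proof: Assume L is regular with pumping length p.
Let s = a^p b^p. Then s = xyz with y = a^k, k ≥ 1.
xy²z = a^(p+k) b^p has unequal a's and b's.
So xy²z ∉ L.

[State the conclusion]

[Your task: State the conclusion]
This contradicts the pumping lemma for regular languages,
which guarantees xy^i z ∈ L for all i ≥ 0.

Since our assumption that L is regular leads to a contradiction,
we conclude that L = {a^n b^n : n ≥ 0} is NOT regular. ∎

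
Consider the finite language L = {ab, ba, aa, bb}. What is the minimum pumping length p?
p = 3

For a finite language L, the pumping lemma holds vacuously if p > max|s| for s ∈ L.

The longest string in L = {ab, ba, aa, bb} has length 2.
If p = 3, then no string s ∈ L has |s| ≥ p, so the condition is vacuously true.

The minimum pumping length is p = 3.

Why no smaller p works: for any p ≤ 2, the longest string s ∈ L has |s| = 2 ≥ p, so it would
have to be pumpable; but pumping up (i = 2, 3, ...) produces ever longer strings, which cannot all lie in the
finite language L. So the pumping property fails for every p ≤ 2.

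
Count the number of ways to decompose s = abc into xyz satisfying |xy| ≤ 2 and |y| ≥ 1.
3

For s = 'abc' with pumping length p = 2:

Constraints: |xy| ≤ 2, |y| > 0

Valid decompositions (|xy| ≤ p, |y| ≥ 1):
  • x='', y='a', z='bc'
  • x='a', y='b', z='c'
  • x='', y='ab', z='c'

Total count: 3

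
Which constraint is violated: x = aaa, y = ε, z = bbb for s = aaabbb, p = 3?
Violated: |y| > 0

The decomposition x = aaa, y = ε, z = bbb for s = aaabbb with p = 3
violates the constraint: |y| > 0

|y| = 0, but the pumping lemma requires |y| > 0 (y must be non-empty).

Pumping lemma constraints:
1. xyz = s (decomposition is valid)
2. |xy| ≤ p
3. |y| > 0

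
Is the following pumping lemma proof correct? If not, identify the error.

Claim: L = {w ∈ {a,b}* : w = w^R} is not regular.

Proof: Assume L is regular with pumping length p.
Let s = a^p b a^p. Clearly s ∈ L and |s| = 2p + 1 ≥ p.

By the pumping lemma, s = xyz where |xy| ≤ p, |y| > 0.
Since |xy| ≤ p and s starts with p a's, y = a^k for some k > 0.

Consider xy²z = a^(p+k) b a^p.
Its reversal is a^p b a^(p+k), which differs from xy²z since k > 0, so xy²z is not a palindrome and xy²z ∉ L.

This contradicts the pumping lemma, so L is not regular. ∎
The proof is correct.

This proof is valid because:
1. s = a^p b a^p is in L and is chosen in terms of p, so |s| ≥ p holds for every p
2. The decomposition analysis is correct: |xy| ≤ p forces y to lie inside the leading a's
3. The contradiction is valid: a^(p+k) b a^p has more a's before the b than after it, so it is not a palindrome
4. The conclusion follows logically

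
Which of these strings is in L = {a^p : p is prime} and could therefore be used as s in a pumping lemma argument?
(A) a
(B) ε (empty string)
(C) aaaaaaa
(C) aaaaaaa

The pumping lemma is applied to a string s that lies in L, so first check membership of each option:
- (A) a has length 1, which is not prime, so it is not in L ✗
- (B) ε has length 0, which is not prime, so it is not in L ✗
- (C) aaaaaaa has length 7, which is prime, so it is in L ✓

Only (C) aaaaaaa is in L, so it is the only candidate that could play the role of s.
(In a complete proof one picks s in terms of the pumping length p so that |s| ≥ p is guaranteed; a fixed string like aaaaaaa illustrates the shape of such an s.)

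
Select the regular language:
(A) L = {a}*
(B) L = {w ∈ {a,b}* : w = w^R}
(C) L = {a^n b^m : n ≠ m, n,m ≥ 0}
(A) {a}*

(A) L = {a}* is regular.

This can be recognized by a finite automaton (DFA/NFA).
Regular expressions like {a}* define regular languages.

The other choices are not regular:
- {w ∈ {a,b}* : w = w^R}: After pumping, the string is no longer symmetric
- {a^n b^m : n ≠ m, n,m ≥ 0}: After pumping a's, we can make n = m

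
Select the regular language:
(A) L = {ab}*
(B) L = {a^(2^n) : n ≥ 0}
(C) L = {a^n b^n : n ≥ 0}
(A) {ab}*

(A) L = {ab}* is regular.

This can be recognized by a finite automaton (DFA/NFA).
Regular expressions like {ab}* define regular languages.

The other choices are not regular:
- {a^n b^n : n ≥ 0}: After pumping, the number of a's and b's become unequal
- {a^(2^n) : n ≥ 0}: After pumping, length is no longer a power of 2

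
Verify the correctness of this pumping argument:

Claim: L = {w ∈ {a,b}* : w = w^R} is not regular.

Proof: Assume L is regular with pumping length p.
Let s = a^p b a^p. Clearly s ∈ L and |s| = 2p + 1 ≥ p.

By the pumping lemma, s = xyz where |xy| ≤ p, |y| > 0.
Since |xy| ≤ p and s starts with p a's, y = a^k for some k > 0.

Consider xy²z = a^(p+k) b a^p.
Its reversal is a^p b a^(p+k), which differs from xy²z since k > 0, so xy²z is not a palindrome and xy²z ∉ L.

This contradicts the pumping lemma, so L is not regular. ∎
The proof is correct.

This proof is valid because:
1. s = a^p b a^p is in L and is chosen in terms of p, so |s| ≥ p holds for every p
2. The decomposition analysis is correct: |xy| ≤ p forces y to lie inside the leading a's
3. The contradiction is valid: a^(p+k) b a^p has more a's before the b than after it, so it is not a palindrome
4. The conclusion follows logically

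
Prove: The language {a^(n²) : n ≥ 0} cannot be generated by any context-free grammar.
Assume for contradiction that L is context-free, and let p ≥ 1 be the pumping length given by the pumping lemma for CFLs.
Choose s = a^(p²). Then s ∈ L and |s| = p² ≥ p.
By the CFL pumping lemma, s = uvxyz for some u, v, x, y, z with |vxy| ≤ p, |vy| ≥ 1, and uv^i xy^i z ∈ L for every i ≥ 0.
All symbols are a's, so only lengths matter: let k = |vy|, with 1 ≤ k ≤ |vxy| ≤ p.

Take i = 2: |uv²xy²z| = p² + k, and p² < p² + k ≤ p² + p < (p + 1)².
So the length lies strictly between consecutive squares and is not a perfect square; uv²xy²z ∉ L.

This contradicts the CFL pumping lemma, which requires uv^i xy^i z ∈ L for all i ≥ 0.
Hence L = {a^(n²) : n ≥ 0} is not context-free. ∎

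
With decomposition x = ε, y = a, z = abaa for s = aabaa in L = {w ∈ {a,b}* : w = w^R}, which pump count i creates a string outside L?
i = 0

xy⁰z = ε · ε · abaa = abaa; abaa reversed is aaba ≠ abaa, so it is not a palindrome and is not in L.
(Other choices also work, e.g. i = 2, 3; only i = 1 is guaranteed to stay in L since xy¹z = s.)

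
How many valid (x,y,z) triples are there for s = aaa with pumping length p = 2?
3

For s = 'aaa' with pumping length p = 2:

Constraints: |xy| ≤ 2, |y| > 0

Valid decompositions (|xy| ≤ p, |y| ≥ 1):
  • x='', y='a', z='aa'
  • x='a', y='a', z='a'
  • x='', y='aa', z='a'

Total count: 3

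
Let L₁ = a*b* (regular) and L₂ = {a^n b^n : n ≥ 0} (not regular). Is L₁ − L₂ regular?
No — L₁ − L₂ is not regular.

a*b* − {a^n b^n} = {a^n b^m : n ≠ m}. If this were regular, then its complement intersected with a*b*, namely {a^n b^n : n ≥ 0}, would be regular too (closure under complement and intersection) — contradiction. So L₁ − L₂ is not regular.

Note that the bare facts "L₁ regular, L₂ non-regular" do not settle the question by themselves: the closure of regular languages under ∪, ∩, complement and difference applies only when BOTH operands are regular. With a non-regular operand the result can come out regular or non-regular depending on the specific languages, so one has to work out L₁ − L₂ for this particular pair, as above.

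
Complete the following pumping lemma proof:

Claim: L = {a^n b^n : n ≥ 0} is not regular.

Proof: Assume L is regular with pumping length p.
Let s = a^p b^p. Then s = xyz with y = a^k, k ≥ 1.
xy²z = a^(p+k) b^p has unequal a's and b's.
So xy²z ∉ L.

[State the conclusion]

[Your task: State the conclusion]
This contradicts the pumping lemma for regular languages,
which guarantees xy^i z ∈ L for all i ≥ 0.

Since our assumption that L is regular leads to a contradiction,
we conclude that L = {a^n b^n : n ≥ 0} is NOT regular. ∎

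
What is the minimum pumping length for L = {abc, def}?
p = 4

For a finite language L, the pumping lemma holds vacuously if p > max|s| for s ∈ L.

The longest string in L = {abc, def} has length 3.
If p = 4, then no string s ∈ L has |s| ≥ p, so the condition is vacuously true.

The minimum pumping length is p = 4.

Why no smaller p works: for any p ≤ 3, the longest string s ∈ L has |s| = 3 ≥ p, so it would
have to be pumpable; but pumping up (i = 2, 3, ...) produces ever longer strings, which cannot all lie in the
finite language L. So the pumping property fails for every p ≤ 3.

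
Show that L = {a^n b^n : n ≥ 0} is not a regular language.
Assume for contradiction that L is regular, and let p ≥ 1 be the pumping length given by the pumping lemma.
Choose s = a^p b^p. Then s ∈ L and |s| = 2p ≥ p.
By the pumping lemma, s = xyz for some x, y, z with |xy| ≤ p, |y| ≥ 1, and xy^i z ∈ L for every i ≥ 0.
Since |xy| ≤ p and the first p symbols of s are all a's, we must have y = a^k for some k with 1 ≤ k ≤ p.

Take i = 3: xy³z = a^(p + 2k) b^p.
This string has p + 2k a's but p b's, and p + 2k > p because k ≥ 1. So xy³z ∉ L.

This contradicts the pumping lemma, which requires xy^i z ∈ L for all i ≥ 0.
Hence L = {a^n b^n : n ≥ 0} is not regular. ∎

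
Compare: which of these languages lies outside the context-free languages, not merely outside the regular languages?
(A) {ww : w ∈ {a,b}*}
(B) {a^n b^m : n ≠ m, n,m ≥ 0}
(A) {ww : w ∈ {a,b}*}

(A) {ww : w ∈ {a,b}*} requires the CFL pumping lemma.

- {a^n b^m : n ≠ m, n,m ≥ 0} is context-free (but not regular)
  • Can be shown non-regular with the regular pumping lemma
  • After pumping a's, we can make n = m

- {ww : w ∈ {a,b}*} is NOT context-free
  • Requires the CFL pumping lemma to prove
  • Even a PDA cannot compare two arbitrary halves symbol by symbol; CFL pumping on a^p b^p a^p b^p fails

The CFL pumping lemma is "stronger" in that it can prove non-membership
in the larger class of context-free languages.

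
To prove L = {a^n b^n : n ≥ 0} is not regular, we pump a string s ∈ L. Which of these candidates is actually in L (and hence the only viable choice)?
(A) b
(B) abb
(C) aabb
(C) aabb

The pumping lemma is applied to a string s that lies in L, so first check membership of each option:
- (A) b has 0 a's and 1 b's; 0 ≠ 1, so it is not in L ✗
- (B) abb has 1 a's and 2 b's; 1 ≠ 2, so it is not in L ✗
- (C) aabb = a^2 b^2 has equal counts (2 = 2), so it is in L ✓

Only (C) aabb is in L, so it is the only candidate that could play the role of s.
(In a complete proof one picks s in terms of the pumping length p so that |s| ≥ p is guaranteed; a fixed string like aabb illustrates the shape of such an s.)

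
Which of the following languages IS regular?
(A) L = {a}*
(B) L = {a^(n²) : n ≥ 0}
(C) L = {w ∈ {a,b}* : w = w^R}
(A) {a}*

(A) L = {a}* is regular.

This can be recognized by a finite automaton (DFA/NFA).
Regular expressions like {a}* define regular languages.

The other choices are not regular:
- {w ∈ {a,b}* : w = w^R}: After pumping, the string is no longer symmetric
- {a^(n²) : n ≥ 0}: After pumping, length is no longer a perfect square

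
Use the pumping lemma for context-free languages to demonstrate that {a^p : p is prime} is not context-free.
Assume for contradiction that L is context-free, and let p ≥ 1 be the pumping length given by the pumping lemma for CFLs.
Choose a prime q with q ≥ p and let s = a^q. Then s ∈ L and |s| = q ≥ p.
By the CFL pumping lemma, s = uvxyz for some u, v, x, y, z with |vxy| ≤ p, |vy| ≥ 1, and uv^i xy^i z ∈ L for every i ≥ 0.
All symbols are a's, so only lengths matter: let k = |vy|, with 1 ≤ k ≤ p. Then |uv^i xy^i z| = q + (i − 1)k.

Take i = q + 1: the length is q + qk = q(k + 1).
Both factors satisfy q ≥ 2 and k + 1 ≥ 2, so q(k + 1) is composite and uv^(q+1) xy^(q+1) z ∉ L.

This contradicts the CFL pumping lemma, which requires uv^i xy^i z ∈ L for all i ≥ 0.
Hence L = {a^p : p is prime} is not context-free. ∎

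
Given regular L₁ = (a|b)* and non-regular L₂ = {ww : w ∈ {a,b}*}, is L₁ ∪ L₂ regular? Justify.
Yes — L₁ ∪ L₂ is regular.

{ww} ⊆ (a|b)*, so L₁ ∪ L₂ = (a|b)*, which is regular.

Note that the bare facts "L₁ regular, L₂ non-regular" do not settle the question by themselves: the closure of regular languages under ∪, ∩, complement and difference applies only when BOTH operands are regular. With a non-regular operand the result can come out regular or non-regular depending on the specific languages, so one has to work out L₁ ∪ L₂ for this particular pair, as above.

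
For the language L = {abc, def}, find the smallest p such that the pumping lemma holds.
p = 4

For a finite language L, the pumping lemma holds vacuously if p > max|s| for s ∈ L.

The longest string in L = {abc, def} has length 3.
If p = 4, then no string s ∈ L has |s| ≥ p, so the condition is vacuously true.

The minimum pumping length is p = 4.

Why no smaller p works: for any p ≤ 3, the longest string s ∈ L has |s| = 3 ≥ p, so it would
have to be pumpable; but pumping up (i = 2, 3, ...) produces ever longer strings, which cannot all lie in the
finite language L. So the pumping property fails for every p ≤ 3.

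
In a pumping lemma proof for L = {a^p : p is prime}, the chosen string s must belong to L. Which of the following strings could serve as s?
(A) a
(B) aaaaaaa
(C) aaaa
(B) aaaaaaa

The pumping lemma is applied to a string s that lies in L, so first check membership of each option:
- (A) a has length 1, which is not prime, so it is not in L ✗
- (B) aaaaaaa has length 7, which is prime, so it is in L ✓
- (C) aaaa has length 4 = 2 × 2, which is not prime, so it is not in L ✗

Only (B) aaaaaaa is in L, so it is the only candidate that could play the role of s.
(In a complete proof one picks s in terms of the pumping length p so that |s| ≥ p is guaranteed; a fixed string like aaaaaaa illustrates the shape of such an s.)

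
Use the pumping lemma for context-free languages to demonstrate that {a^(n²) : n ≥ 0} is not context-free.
Assume for contradiction that L is context-free, and let p ≥ 1 be the pumping length given by the pumping lemma for CFLs.
Choose s = a^(p²). Then s ∈ L and |s| = p² ≥ p.
By the CFL pumping lemma, s = uvxyz for some u, v, x, y, z with |vxy| ≤ p, |vy| ≥ 1, and uv^i xy^i z ∈ L for every i ≥ 0.
All symbols are a's, so only lengths matter: let k = |vy|, with 1 ≤ k ≤ |vxy| ≤ p.

Take i = 2: |uv²xy²z| = p² + k, and p² < p² + k ≤ p² + p < (p + 1)².
So the length lies strictly between consecutive squares and is not a perfect square; uv²xy²z ∉ L.

This contradicts the CFL pumping lemma, which requires uv^i xy^i z ∈ L for all i ≥ 0.
Hence L = {a^(n²) : n ≥ 0} is not context-free. ∎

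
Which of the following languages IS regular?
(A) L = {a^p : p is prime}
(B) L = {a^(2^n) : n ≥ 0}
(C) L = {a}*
(C) {a}*

(C) L = {a}* is regular.

This can be recognized by a finite automaton (DFA/NFA).
Regular expressions like {a}* define regular languages.

The other choices are not regular:
- {a^p : p is prime}: After pumping, the length becomes composite
- {a^(2^n) : n ≥ 0}: After pumping, length is no longer a power of 2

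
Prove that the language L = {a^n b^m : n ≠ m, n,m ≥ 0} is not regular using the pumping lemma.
Assume for contradiction that L is regular, and let p ≥ 1 be the pumping length given by the pumping lemma.
Choose s = a^p b^(p + p!). Then s ∈ L because p ≠ p + p! (as p! ≥ 1), and |s| ≥ p.
By the pumping lemma, s = xyz for some x, y, z with |xy| ≤ p, |y| ≥ 1, and xy^i z ∈ L for every i ≥ 0.
Since |xy| ≤ p and the first p symbols of s are all a's, y = a^k for some k with 1 ≤ k ≤ p.
For every i ≥ 0, xy^i z = a^(p + (i − 1)k) b^(p + p!).

Because 1 ≤ k ≤ p, k divides p!. Let t = p!/k (a positive integer) and take i = t + 1.
Then the number of a's is p + tk = p + p!, which equals the number of b's.
So xy^(t+1) z = a^(p + p!) b^(p + p!) has equally many a's and b's and is NOT in L.

This contradicts the pumping lemma, which requires xy^i z ∈ L for all i ≥ 0.
Hence L = {a^n b^m : n ≠ m, n,m ≥ 0} is not regular. ∎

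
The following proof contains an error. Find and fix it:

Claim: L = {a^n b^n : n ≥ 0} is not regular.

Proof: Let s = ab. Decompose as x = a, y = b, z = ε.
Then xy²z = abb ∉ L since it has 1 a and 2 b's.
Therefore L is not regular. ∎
Error: The string s = ab might be shorter than the pumping length p.

Correction: Choose s = a^p b^p to ensure |s| ≥ p. Also, the decomposition is wrong: with |xy| ≤ p, y cannot include b's when s starts with p a's.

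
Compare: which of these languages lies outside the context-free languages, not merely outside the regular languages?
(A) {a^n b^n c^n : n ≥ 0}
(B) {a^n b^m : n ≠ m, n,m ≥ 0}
(A) {a^n b^n c^n : n ≥ 0}

(A) {a^n b^n c^n : n ≥ 0} requires the CFL pumping lemma.

- {a^n b^m : n ≠ m, n,m ≥ 0} is context-free (but not regular)
  • Can be shown non-regular with the regular pumping lemma
  • After pumping a's, we can make n = m

- {a^n b^n c^n : n ≥ 0} is NOT context-free
  • Requires the CFL pumping lemma to prove
  • Cannot maintain three equal counts simultaneously

The CFL pumping lemma is "stronger" in that it can prove non-membership
in the larger class of context-free languages.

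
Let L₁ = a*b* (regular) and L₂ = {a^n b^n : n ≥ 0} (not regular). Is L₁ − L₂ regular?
No — L₁ − L₂ is not regular.

a*b* − {a^n b^n} = {a^n b^m : n ≠ m}. If this were regular, then its complement intersected with a*b*, namely {a^n b^n : n ≥ 0}, would be regular too (closure under complement and intersection) — contradiction. So L₁ − L₂ is not regular.

Note that the bare facts "L₁ regular, L₂ non-regular" do not settle the question by themselves: the closure of regular languages under ∪, ∩, complement and difference applies only when BOTH operands are regular. With a non-regular operand the result can come out regular or non-regular depending on the specific languages, so one has to work out L₁ − L₂ for this particular pair, as above.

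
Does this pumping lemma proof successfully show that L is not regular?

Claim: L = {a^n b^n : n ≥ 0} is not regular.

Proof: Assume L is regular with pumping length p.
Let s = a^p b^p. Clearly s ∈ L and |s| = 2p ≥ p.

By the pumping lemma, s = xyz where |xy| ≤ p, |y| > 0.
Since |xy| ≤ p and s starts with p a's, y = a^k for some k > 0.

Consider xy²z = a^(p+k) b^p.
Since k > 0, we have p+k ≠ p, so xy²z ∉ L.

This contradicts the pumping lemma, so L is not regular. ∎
The proof is correct.

This proof is valid because:
1. The string s = a^p b^p is correctly in L
2. The decomposition analysis is correct: y must consist only of a's
3. The contradiction is valid: pumping increases a's but not b's
4. The conclusion follows logically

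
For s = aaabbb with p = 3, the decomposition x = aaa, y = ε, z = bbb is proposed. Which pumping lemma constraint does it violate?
Violated: |y| > 0

The decomposition x = aaa, y = ε, z = bbb for s = aaabbb with p = 3
violates the constraint: |y| > 0

|y| = 0, but the pumping lemma requires |y| > 0 (y must be non-empty).

Pumping lemma constraints:
1. xyz = s (decomposition is valid)
2. |xy| ≤ p
3. |y| > 0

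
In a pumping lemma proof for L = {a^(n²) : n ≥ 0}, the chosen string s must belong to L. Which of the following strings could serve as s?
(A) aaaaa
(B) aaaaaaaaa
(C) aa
(B) aaaaaaaaa

The pumping lemma is applied to a string s that lies in L, so first check membership of each option:
- (A) aaaaa has length 5, strictly between 2² = 4 and 3² = 9, so it is not in L ✗
- (B) aaaaaaaaa has length 9 = 3², a perfect square, so it is in L ✓
- (C) aa has length 2, strictly between 1² = 1 and 2² = 4, so it is not in L ✗

Only (B) aaaaaaaaa is in L, so it is the only candidate that could play the role of s.
(In a complete proof one picks s in terms of the pumping length p so that |s| ≥ p is guaranteed; a fixed string like aaaaaaaaa illustrates the shape of such an s.)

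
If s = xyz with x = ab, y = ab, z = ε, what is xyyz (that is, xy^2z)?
ababab

Given x = 'ab', y = 'ab', z = '' and i = 2:

xy^2z = x + y·y·...·y (2 times) + z
       = 'ab' + 'ab'^2 + ''
       = 'ab' + 'abab' + ''
       = 'ababab'

The pumped string is 'ababab' with length 6.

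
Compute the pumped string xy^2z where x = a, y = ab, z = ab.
aababab

Given x = 'a', y = 'ab', z = 'ab' and i = 2:

xy^2z = x + y·y·...·y (2 times) + z
       = 'a' + 'ab'^2 + 'ab'
       = 'a' + 'abab' + 'ab'
       = 'aababab'

The pumped string is 'aababab' with length 7.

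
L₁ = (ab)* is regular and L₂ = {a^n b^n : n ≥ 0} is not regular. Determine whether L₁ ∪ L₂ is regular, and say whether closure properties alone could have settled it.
No — L₁ ∪ L₂ is not regular.

Let U = (ab)* ∪ {a^n b^n}. If U were regular, then U ∩ aa*bb* would be regular (closure under intersection with a regular language). But (ab)* ∩ aa*bb* = {ab} and {a^n b^n} ∩ aa*bb* = {a^n b^n : n ≥ 1}, so U ∩ aa*bb* = {a^n b^n : n ≥ 1}, which is not regular. Hence U is not regular.

Note that the bare facts "L₁ regular, L₂ non-regular" do not settle the question by themselves: the closure of regular languages under ∪, ∩, complement and difference applies only when BOTH operands are regular. With a non-regular operand the result can come out regular or non-regular depending on the specific languages, so one has to work out L₁ ∪ L₂ for this particular pair, as above.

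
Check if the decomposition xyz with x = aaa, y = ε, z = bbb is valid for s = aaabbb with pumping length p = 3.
Violated: |y| > 0

The decomposition x = aaa, y = ε, z = bbb for s = aaabbb with p = 3
violates the constraint: |y| > 0

|y| = 0, but the pumping lemma requires |y| > 0 (y must be non-empty).

Pumping lemma constraints:
1. xyz = s (decomposition is valid)
2. |xy| ≤ p
3. |y| > 0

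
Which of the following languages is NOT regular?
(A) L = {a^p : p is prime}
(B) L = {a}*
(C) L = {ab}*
(A) {a^p : p is prime}

(A) L = {a^p : p is prime} is NOT regular.

The pumping lemma can be used to prove this:
After pumping, the length becomes composite

The other languages are regular because they can be recognized by finite automata.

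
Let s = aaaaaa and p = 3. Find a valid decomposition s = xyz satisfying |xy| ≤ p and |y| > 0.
x = 'a', y = 'a', z = 'aaaa'

For s = aaaaaa and p = 3, one valid decomposition is:
- x = 'a' (length 1)
- y = 'a' (length 1)
- z = 'aaaa' (length 4)

Verification:
- xyz = 'a' + 'a' + 'aaaa' = aaaaaa ✓
- |xy| = 2 ≤ 3 ✓
- |y| = 1 > 0 ✓

All pumping lemma constraints are satisfied.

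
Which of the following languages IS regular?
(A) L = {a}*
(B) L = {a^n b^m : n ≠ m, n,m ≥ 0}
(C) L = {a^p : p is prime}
(A) {a}*

(A) L = {a}* is regular.

This can be recognized by a finite automaton (DFA/NFA).
Regular expressions like {a}* define regular languages.

The other choices are not regular:
- {a^p : p is prime}: After pumping, the length becomes composite
- {a^n b^m : n ≠ m, n,m ≥ 0}: After pumping a's, we can make n = m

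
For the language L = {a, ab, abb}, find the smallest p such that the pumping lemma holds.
p = 4

For a finite language L, the pumping lemma holds vacuously if p > max|s| for s ∈ L.

The longest string in L = {a, ab, abb} has length 3.
If p = 4, then no string s ∈ L has |s| ≥ p, so the condition is vacuously true.

The minimum pumping length is p = 4.

Why no smaller p works: for any p ≤ 3, the longest string s ∈ L has |s| = 3 ≥ p, so it would
have to be pumpable; but pumping up (i = 2, 3, ...) produces ever longer strings, which cannot all lie in the
finite language L. So the pumping property fails for every p ≤ 3.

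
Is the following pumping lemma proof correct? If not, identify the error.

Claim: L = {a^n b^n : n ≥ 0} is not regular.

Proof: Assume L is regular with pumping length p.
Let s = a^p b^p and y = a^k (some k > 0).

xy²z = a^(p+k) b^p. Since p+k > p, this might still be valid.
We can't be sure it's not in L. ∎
The proof is INCORRECT.

Error: The conclusion is wrong.
xy²z = a^(p+k) b^p is definitely NOT in L because the number of a's (p+k) ≠ number of b's (p).
The proof incorrectly doubts what is actually a valid contradiction.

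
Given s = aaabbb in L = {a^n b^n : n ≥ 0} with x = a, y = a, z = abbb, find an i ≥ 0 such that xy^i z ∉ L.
i = 3

xy³z = a · aaa · abbb = aaaaabbb; aaaaabbb has 5 a's and 3 b's; 5 ≠ 3, so it is not in L.
(Other choices also work, e.g. i = 0, 2; only i = 1 is guaranteed to stay in L since xy¹z = s.)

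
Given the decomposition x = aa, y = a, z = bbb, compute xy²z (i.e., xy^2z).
aaaabbb

Given x = 'aa', y = 'a', z = 'bbb' and i = 2:

xy^2z = x + y·y·...·y (2 times) + z
       = 'aa' + 'a'^2 + 'bbb'
       = 'aa' + 'aa' + 'bbb'
       = 'aaaabbb'

The pumped string is 'aaaabbb' with length 7.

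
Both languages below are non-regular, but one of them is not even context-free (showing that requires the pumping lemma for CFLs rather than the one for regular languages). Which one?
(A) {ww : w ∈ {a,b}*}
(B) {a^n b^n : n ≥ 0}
(A) {ww : w ∈ {a,b}*}

(A) {ww : w ∈ {a,b}*} requires the CFL pumping lemma.

- {a^n b^n : n ≥ 0} is context-free (but not regular)
  • Can be shown non-regular with the regular pumping lemma
  • After pumping, the number of a's and b's become unequal

- {ww : w ∈ {a,b}*} is NOT context-free
  • Requires the CFL pumping lemma to prove
  • Even a PDA cannot compare two arbitrary halves symbol by symbol; CFL pumping on a^p b^p a^p b^p fails

The CFL pumping lemma is "stronger" in that it can prove non-membership
in the larger class of context-free languages.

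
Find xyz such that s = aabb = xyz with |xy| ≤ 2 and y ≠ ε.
x = 'a', y = 'a', z = 'bb'

For s = aabb and p = 2, one valid decomposition is:
- x = 'a' (length 1)
- y = 'a' (length 1)
- z = 'bb' (length 2)

Verification:
- xyz = 'a' + 'a' + 'bb' = aabb ✓
- |xy| = 2 ≤ 2 ✓
- |y| = 1 > 0 ✓

All pumping lemma constraints are satisfied.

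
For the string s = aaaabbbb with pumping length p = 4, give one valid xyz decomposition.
x = '', y = 'a', z = 'aaabbbb'

For s = aaaabbbb and p = 4, one valid decomposition is:
- x = '' (length 0)
- y = 'a' (length 1)
- z = 'aaabbbb' (length 7)

Verification:
- xyz = '' + 'a' + 'aaabbbb' = aaaabbbb ✓
- |xy| = 1 ≤ 4 ✓
- |y| = 1 > 0 ✓

All pumping lemma constraints are satisfied.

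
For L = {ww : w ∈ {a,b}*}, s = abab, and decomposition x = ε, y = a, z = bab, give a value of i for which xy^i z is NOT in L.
i = 2

xy²z = ε · aa · bab = aabab; aabab has odd length 5, so it cannot be written as ww and is not in L.
(Other choices also work, e.g. i = 0, 3; only i = 1 is guaranteed to stay in L since xy¹z = s.)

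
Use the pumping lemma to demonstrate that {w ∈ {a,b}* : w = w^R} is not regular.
Assume for contradiction that L is regular, and let p ≥ 1 be the pumping length given by the pumping lemma.
Choose s = a^p b a^p. Then s ∈ L (it reads the same in both directions) and |s| = 2p + 1 ≥ p.
By the pumping lemma, s = xyz for some x, y, z with |xy| ≤ p, |y| ≥ 1, and xy^i z ∈ L for every i ≥ 0.
Since |xy| ≤ p and the first p symbols of s are all a's, y = a^k for some k with 1 ≤ k ≤ p.

Take i = 2: xy²z = a^(p + k) b a^p.
Its reversal is a^p b a^(p + k). These differ because the block of a's before the unique b has length p + k in one and p in the other, and p + k ≠ p since k ≥ 1. So xy²z is not a palindrome, i.e. xy²z ∉ L.

This contradicts the pumping lemma, which requires xy^i z ∈ L for all i ≥ 0.
Hence L = {w ∈ {a,b}* : w = w^R} is not regular. ∎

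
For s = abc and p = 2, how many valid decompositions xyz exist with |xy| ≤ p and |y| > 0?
3

For s = 'abc' with pumping length p = 2:

Constraints: |xy| ≤ 2, |y| > 0

Valid decompositions (|xy| ≤ p, |y| ≥ 1):
  • x='', y='a', z='bc'
  • x='a', y='b', z='c'
  • x='', y='ab', z='c'

Total count: 3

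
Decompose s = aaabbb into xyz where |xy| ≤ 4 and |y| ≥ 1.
x = '', y = 'aa', z = 'abbb'

For s = aaabbb and p = 4, one valid decomposition is:
- x = '' (length 0)
- y = 'aa' (length 2)
- z = 'abbb' (length 4)

Verification:
- xyz = '' + 'aa' + 'abbb' = aaabbb ✓
- |xy| = 2 ≤ 4 ✓
- |y| = 2 > 0 ✓

All pumping lemma constraints are satisfied.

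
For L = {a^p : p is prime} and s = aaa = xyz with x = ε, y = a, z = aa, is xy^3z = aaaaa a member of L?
Yes

xy³z = ε · aaa · aa = aaaaa.
aaaaa has length 5, which is prime, so it is in L.
(A single pumped string landing in L is not a contradiction by itself; a non-regularity proof needs some i for which xy^i z ∉ L, for every admissible decomposition.)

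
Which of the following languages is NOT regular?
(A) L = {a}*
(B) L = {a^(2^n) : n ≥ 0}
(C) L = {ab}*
(B) {a^(2^n) : n ≥ 0}

(B) L = {a^(2^n) : n ≥ 0} is NOT regular.

The pumping lemma can be used to prove this:
After pumping, length is no longer a power of 2

The other languages are regular because they can be recognized by finite automata.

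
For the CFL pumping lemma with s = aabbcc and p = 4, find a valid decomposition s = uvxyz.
u='a', v='a', x='bb', y='c', z='c'

For s = aabbcc with pumping length p = 4:

One valid decomposition:
- u = 'a'
- v = 'a'
- x = 'bb'
- y = 'c'
- z = 'c'

Verification:
- uvxyz = 'a' + 'a' + 'bb' + 'c' + 'c' = aabbcc ✓
- |vxy| = |'abbc'| = 4 ≤ 4 ✓
- |vy| = |'ac'| = 2 > 0 ✓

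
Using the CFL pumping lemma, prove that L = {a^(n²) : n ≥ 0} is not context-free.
Assume for contradiction that L is context-free, and let p ≥ 1 be the pumping length given by the pumping lemma for CFLs.
Choose s = a^(p²). Then s ∈ L and |s| = p² ≥ p.
By the CFL pumping lemma, s = uvxyz for some u, v, x, y, z with |vxy| ≤ p, |vy| ≥ 1, and uv^i xy^i z ∈ L for every i ≥ 0.
All symbols are a's, so only lengths matter: let k = |vy|, with 1 ≤ k ≤ |vxy| ≤ p.

Take i = 2: |uv²xy²z| = p² + k, and p² < p² + k ≤ p² + p < (p + 1)².
So the length lies strictly between consecutive squares and is not a perfect square; uv²xy²z ∉ L.

This contradicts the CFL pumping lemma, which requires uv^i xy^i z ∈ L for all i ≥ 0.
Hence L = {a^(n²) : n ≥ 0} is not context-free. ∎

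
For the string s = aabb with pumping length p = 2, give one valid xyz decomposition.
x = 'a', y = 'a', z = 'bb'

For s = aabb and p = 2, one valid decomposition is:
- x = 'a' (length 1)
- y = 'a' (length 1)
- z = 'bb' (length 2)

Verification:
- xyz = 'a' + 'a' + 'bb' = aabb ✓
- |xy| = 2 ≤ 2 ✓
- |y| = 1 > 0 ✓

All pumping lemma constraints are satisfied.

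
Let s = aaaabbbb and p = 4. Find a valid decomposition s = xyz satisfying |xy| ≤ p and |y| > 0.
x = 'aa', y = 'aa', z = 'bbbb'

For s = aaaabbbb and p = 4, one valid decomposition is:
- x = 'aa' (length 2)
- y = 'aa' (length 2)
- z = 'bbbb' (length 4)

Verification:
- xyz = 'aa' + 'aa' + 'bbbb' = aaaabbbb ✓
- |xy| = 4 ≤ 4 ✓
- |y| = 2 > 0 ✓

All pumping lemma constraints are satisfied.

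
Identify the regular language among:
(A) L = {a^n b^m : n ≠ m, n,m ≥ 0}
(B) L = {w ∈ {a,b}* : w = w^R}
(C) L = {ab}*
(C) {ab}*

(C) L = {ab}* is regular.

This can be recognized by a finite automaton (DFA/NFA).
Regular expressions like {ab}* define regular languages.

The other choices are not regular:
- {a^n b^m : n ≠ m, n,m ≥ 0}: After pumping a's, we can make n = m
- {w ∈ {a,b}* : w = w^R}: After pumping, the string is no longer symmetric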